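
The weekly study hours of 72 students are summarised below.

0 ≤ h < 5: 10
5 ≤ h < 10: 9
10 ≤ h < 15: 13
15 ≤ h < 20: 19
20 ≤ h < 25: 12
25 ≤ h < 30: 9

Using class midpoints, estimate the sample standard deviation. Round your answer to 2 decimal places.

7.82

Midpoints: 2.5, 7.5, 12.5, 17.5, 22.5, 27.5
n = 72, Σfm = 1105, mean = 15.3472
Σfm² = 21300
Σf(m − x̄)² = Σfm² − (Σfm)²/n = 21300 − 1105²/72 = 4341.3194
Sample variance = 4341.3194 / 71 = 61.1453
Standard deviation = √61.1453 = 7.8195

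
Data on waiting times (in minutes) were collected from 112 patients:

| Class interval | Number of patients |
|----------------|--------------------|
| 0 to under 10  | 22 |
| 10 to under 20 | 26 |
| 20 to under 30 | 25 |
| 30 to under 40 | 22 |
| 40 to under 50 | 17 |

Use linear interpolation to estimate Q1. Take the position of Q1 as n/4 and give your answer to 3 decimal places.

12.308

Cumulative frequencies: 22, 48, 73, 95, 112
n = 112; position = n/4 = 28.
This falls in the class 10 to under 20: L = 10, F = 22, f = 26, h = 10.
Lower quartile ≈ 10 + ((28 − 22) / 26) × 10 = 12.3077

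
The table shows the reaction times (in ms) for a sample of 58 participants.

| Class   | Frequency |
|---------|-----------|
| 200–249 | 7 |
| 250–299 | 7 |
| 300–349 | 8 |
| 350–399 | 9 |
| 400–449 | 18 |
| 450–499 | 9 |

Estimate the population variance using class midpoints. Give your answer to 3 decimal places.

Midpoints: 224.5, 274.5, 324.5, 374.5, 424.5, 474.5
n = 58, Σfm = 21371, mean = 368.4655
Σfm² = 8254864.5
Σf(m − x̄)² = Σfm² − (Σfm)²/n = 8254864.5 − 21371²/58 = 380387.9310
Population variance = 380387.9310 / 58 = 6558.4126

6558.413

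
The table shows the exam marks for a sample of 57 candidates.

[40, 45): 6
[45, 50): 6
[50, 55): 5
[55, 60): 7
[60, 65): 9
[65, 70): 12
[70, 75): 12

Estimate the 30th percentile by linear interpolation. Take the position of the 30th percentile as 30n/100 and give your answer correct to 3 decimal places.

55.071

Cumulative frequencies: 6, 12, 17, 24, 33, 45, 57
n = 57; position = 30n/100 = 17.1.
This falls in the class [55, 60): L = 55, F = 17, f = 7, h = 5.
30th percentile ≈ 55 + ((17.1 − 17) / 7) × 5 = 55.0714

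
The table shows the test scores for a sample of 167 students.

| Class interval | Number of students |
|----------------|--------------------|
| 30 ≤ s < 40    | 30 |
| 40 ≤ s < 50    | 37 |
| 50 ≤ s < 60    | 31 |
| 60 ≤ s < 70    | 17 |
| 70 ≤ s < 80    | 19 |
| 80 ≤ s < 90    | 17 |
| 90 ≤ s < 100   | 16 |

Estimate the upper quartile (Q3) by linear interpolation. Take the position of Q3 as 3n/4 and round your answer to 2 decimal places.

Cumulative frequencies: 30, 67, 98, 115, 134, 151, 167
n = 167; position = 3n/4 = 125.25.
This falls in the class 70 ≤ s < 80: L = 70, F = 115, f = 19, h = 10.
Upper quartile ≈ 70 + ((125.25 − 115) / 19) × 10 = 75.3947

75.39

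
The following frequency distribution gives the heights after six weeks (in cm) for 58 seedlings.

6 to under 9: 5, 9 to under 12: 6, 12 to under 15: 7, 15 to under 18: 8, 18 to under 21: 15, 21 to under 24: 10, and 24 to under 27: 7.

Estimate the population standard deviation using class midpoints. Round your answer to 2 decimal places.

Midpoints: 7.5, 10.5, 13.5, 16.5, 19.5, 22.5, 25.5
n = 58, Σfm = 1023, mean = 17.6379
Σfm² = 19714.5
Σf(m − x̄)² = Σfm² − (Σfm)²/n = 19714.5 − 1023²/58 = 1670.8966
Population variance = 1670.8966 / 58 = 28.8086
Standard deviation = √28.8086 = 5.3674

5.37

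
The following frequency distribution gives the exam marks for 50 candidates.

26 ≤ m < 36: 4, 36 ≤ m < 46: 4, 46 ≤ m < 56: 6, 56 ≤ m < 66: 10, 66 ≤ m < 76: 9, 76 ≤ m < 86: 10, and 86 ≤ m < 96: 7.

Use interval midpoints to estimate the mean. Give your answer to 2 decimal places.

65.80

Midpoints: 31, 41, 51, 61, 71, 81, 91
Σfm = 4×31 + 4×41 + 6×51 + 10×61 + 9×71 + 10×81 + 7×91 = 3290
n = Σf = 50
Mean = 3290 / 50 = 65.8000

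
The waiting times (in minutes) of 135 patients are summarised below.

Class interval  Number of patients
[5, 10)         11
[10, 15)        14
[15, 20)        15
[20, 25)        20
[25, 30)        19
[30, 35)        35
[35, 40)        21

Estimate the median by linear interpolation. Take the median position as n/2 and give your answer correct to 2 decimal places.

26.97

Cumulative frequencies: 11, 25, 40, 60, 79, 114, 135
n = 135; position = n/2 = 67.5.
This falls in the class [25, 30): L = 25, F = 60, f = 19, h = 5.
Median ≈ 25 + ((67.5 − 60) / 19) × 5 = 26.9737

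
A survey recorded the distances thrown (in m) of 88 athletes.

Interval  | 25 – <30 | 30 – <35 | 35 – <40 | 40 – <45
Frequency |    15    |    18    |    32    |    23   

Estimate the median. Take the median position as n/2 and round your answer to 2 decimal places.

36.72

Cumulative frequencies: 15, 33, 65, 88
n = 88; position = n/2 = 44.
This falls in the class 35 – <40: L = 35, F = 33, f = 32, h = 5.
Median ≈ 35 + ((44 − 33) / 32) × 5 = 36.7188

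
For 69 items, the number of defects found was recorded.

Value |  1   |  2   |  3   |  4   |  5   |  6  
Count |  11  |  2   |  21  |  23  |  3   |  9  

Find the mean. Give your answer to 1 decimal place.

Values: 1, 2, 3, 4, 5, 6
Σfx = 11×1 + 2×2 + 21×3 + 23×4 + 3×5 + 9×6 = 239
n = Σf = 69
Mean = 239 / 69 = 3.4638

3.5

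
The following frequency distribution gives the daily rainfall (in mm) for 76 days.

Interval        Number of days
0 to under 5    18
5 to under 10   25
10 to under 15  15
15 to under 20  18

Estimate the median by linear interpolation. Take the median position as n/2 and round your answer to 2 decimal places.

Cumulative frequencies: 18, 43, 58, 76
n = 76; position = n/2 = 38.
This falls in the class 5 to under 10: L = 5, F = 18, f = 25, h = 5.
Median ≈ 5 + ((38 − 18) / 25) × 5 = 9.0000

9.00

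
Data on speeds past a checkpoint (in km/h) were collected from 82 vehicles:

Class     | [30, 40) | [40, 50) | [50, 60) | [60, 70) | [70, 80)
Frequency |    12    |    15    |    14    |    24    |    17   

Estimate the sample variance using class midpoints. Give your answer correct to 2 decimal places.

Midpoints: 35, 45, 55, 65, 75
n = 82, Σfm = 4700, mean = 57.3171
Σfm² = 284450
Σf(m − x̄)² = Σfm² − (Σfm)²/n = 284450 − 4700²/82 = 15059.7561
Sample variance = 15059.7561 / 81 = 185.9229

185.92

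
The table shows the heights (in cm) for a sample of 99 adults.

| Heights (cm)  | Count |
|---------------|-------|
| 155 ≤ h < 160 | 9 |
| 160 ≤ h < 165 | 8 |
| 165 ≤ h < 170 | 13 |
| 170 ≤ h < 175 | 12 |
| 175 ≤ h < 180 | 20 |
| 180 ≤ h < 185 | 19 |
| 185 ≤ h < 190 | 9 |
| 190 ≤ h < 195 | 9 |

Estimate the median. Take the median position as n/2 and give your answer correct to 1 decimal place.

Cumulative frequencies: 9, 17, 30, 42, 62, 81, 90, 99
n = 99; position = n/2 = 49.5.
This falls in the class 175 ≤ h < 180: L = 175, F = 42, f = 20, h = 5.
Median ≈ 175 + ((49.5 − 42) / 20) × 5 = 176.8750

176.9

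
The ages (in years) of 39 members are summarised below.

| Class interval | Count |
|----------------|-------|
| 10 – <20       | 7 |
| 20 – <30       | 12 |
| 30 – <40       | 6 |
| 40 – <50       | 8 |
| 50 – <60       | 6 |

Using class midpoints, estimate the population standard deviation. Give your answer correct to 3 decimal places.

13.500

Midpoints: 15, 25, 35, 45, 55
n = 39, Σfm = 1305, mean = 33.4615
Σfm² = 50775
Σf(m − x̄)² = Σfm² − (Σfm)²/n = 50775 − 1305²/39 = 7107.6923
Population variance = 7107.6923 / 39 = 182.2485
Standard deviation = √182.2485 = 13.4999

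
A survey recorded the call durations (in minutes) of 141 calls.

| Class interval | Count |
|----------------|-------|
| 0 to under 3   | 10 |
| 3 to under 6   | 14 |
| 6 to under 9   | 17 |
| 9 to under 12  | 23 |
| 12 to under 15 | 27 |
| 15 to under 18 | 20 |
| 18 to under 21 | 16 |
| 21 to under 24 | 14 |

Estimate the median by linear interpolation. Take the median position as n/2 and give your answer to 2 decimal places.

12.72

Cumulative frequencies: 10, 24, 41, 64, 91, 111, 127, 141
n = 141; position = n/2 = 70.5.
This falls in the class 12 to under 15: L = 12, F = 64, f = 27, h = 3.
Median ≈ 12 + ((70.5 − 64) / 27) × 3 = 12.7222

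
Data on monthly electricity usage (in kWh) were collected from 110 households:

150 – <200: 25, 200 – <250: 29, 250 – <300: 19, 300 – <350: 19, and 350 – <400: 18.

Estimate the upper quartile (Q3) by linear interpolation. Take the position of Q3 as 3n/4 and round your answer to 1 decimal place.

Cumulative frequencies: 25, 54, 73, 92, 110
n = 110; position = 3n/4 = 82.5.
This falls in the class 300 – <350: L = 300, F = 73, f = 19, h = 50.
Upper quartile ≈ 300 + ((82.5 − 73) / 19) × 50 = 325.0000

325.0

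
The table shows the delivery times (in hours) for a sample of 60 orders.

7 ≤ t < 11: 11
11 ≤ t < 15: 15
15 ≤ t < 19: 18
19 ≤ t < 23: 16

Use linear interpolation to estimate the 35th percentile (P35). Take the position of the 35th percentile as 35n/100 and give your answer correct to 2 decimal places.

Cumulative frequencies: 11, 26, 44, 60
n = 60; position = 35n/100 = 21.
This falls in the class 11 ≤ t < 15: L = 11, F = 11, f = 15, h = 4.
35th percentile ≈ 11 + ((21 − 11) / 15) × 4 = 13.6667

13.67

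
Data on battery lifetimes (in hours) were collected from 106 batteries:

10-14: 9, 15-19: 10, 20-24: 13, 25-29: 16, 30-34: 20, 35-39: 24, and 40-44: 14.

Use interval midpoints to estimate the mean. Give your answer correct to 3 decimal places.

Midpoints: 12, 17, 22, 27, 32, 37, 42
Σfm = 9×12 + 10×17 + 13×22 + 16×27 + 20×32 + 24×37 + 14×42 = 3112
n = Σf = 106
Mean = 3112 / 106 = 29.3585

29.358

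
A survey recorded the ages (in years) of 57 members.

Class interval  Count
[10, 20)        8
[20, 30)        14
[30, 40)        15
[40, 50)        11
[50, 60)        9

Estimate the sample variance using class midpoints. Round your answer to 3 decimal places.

166.040

Midpoints: 15, 25, 35, 45, 55
n = 57, Σfm = 1985, mean = 34.8246
Σfm² = 78425
Σf(m − x̄)² = Σfm² − (Σfm)²/n = 78425 − 1985²/57 = 9298.2456
Sample variance = 9298.2456 / 56 = 166.0401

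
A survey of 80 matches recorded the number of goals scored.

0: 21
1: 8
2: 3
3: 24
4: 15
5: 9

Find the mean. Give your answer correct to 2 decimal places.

2.39

Values: 0, 1, 2, 3, 4, 5
Σfx = 21×0 + 8×1 + 3×2 + 24×3 + 15×4 + 9×5 = 191
n = Σf = 80
Mean = 191 / 80 = 2.3875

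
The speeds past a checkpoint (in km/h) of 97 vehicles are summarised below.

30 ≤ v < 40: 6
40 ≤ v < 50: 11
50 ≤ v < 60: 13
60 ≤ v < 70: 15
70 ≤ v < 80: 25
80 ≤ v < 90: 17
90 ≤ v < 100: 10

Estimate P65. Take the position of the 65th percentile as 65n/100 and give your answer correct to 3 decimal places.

77.220

Cumulative frequencies: 6, 17, 30, 45, 70, 87, 97
n = 97; position = 65n/100 = 63.05.
This falls in the class 70 ≤ v < 80: L = 70, F = 45, f = 25, h = 10.
65th percentile ≈ 70 + ((63.05 − 45) / 25) × 10 = 77.2200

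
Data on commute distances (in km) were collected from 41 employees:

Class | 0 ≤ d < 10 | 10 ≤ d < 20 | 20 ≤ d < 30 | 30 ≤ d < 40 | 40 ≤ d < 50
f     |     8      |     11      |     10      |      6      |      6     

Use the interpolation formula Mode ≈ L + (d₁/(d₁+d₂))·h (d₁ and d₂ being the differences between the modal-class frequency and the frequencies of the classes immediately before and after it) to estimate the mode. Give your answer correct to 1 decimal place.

Modal class: 10 ≤ d < 20 (highest frequency 11).
d₁ = 11 − 8 = 3, d₂ = 11 − 10 = 1
Mode ≈ 10 + (3/(3+1)) × 10 = 10 + 7.5000 = 17.5000

17.5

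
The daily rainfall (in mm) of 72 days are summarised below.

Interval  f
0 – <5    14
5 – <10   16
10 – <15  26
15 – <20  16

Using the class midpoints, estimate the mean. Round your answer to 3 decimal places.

Midpoints: 2.5, 7.5, 12.5, 17.5
Σfm = 14×2.5 + 16×7.5 + 26×12.5 + 16×17.5 = 760
n = Σf = 72
Mean = 760 / 72 = 10.5556

10.556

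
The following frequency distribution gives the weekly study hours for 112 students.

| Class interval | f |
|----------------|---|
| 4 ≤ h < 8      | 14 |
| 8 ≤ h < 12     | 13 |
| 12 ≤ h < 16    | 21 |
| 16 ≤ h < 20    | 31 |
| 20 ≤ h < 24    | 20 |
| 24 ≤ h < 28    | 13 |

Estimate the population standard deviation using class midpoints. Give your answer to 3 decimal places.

6.030

Midpoints: 6, 10, 14, 18, 22, 26
n = 112, Σfm = 1844, mean = 16.4643
Σfm² = 34432
Σf(m − x̄)² = Σfm² − (Σfm)²/n = 34432 − 1844²/112 = 4071.8571
Population variance = 4071.8571 / 112 = 36.3559
Standard deviation = √36.3559 = 6.0296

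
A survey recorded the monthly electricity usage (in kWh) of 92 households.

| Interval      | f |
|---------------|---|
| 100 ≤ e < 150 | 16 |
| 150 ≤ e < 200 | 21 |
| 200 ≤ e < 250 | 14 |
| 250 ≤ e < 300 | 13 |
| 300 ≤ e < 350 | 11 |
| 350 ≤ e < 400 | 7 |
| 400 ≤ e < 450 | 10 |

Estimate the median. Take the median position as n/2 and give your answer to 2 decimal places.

Cumulative frequencies: 16, 37, 51, 64, 75, 82, 92
n = 92; position = n/2 = 46.
This falls in the class 200 ≤ e < 250: L = 200, F = 37, f = 14, h = 50.
Median ≈ 200 + ((46 − 37) / 14) × 50 = 232.1429

232.14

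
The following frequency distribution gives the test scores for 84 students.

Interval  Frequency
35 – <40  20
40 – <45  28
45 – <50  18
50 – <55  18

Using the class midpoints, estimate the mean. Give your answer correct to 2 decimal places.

Midpoints: 37.5, 42.5, 47.5, 52.5
Σfm = 20×37.5 + 28×42.5 + 18×47.5 + 18×52.5 = 3740
n = Σf = 84
Mean = 3740 / 84 = 44.5238

44.52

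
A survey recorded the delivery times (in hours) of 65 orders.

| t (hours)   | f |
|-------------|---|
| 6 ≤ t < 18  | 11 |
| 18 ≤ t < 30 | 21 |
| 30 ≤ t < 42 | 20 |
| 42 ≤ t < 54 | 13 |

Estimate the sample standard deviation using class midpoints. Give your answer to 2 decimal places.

Midpoints: 12, 24, 36, 48
n = 65, Σfm = 1980, mean = 30.4615
Σfm² = 69552
Σf(m − x̄)² = Σfm² − (Σfm)²/n = 69552 − 1980²/65 = 9238.1538
Sample variance = 9238.1538 / 64 = 144.3462
Standard deviation = √144.3462 = 12.0144

12.01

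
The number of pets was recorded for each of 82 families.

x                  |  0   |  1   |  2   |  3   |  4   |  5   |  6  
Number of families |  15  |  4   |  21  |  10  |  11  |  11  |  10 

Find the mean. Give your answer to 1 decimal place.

2.9

Values: 0, 1, 2, 3, 4, 5, 6
Σfx = 15×0 + 4×1 + 21×2 + 10×3 + 11×4 + 11×5 + 10×6 = 235
n = Σf = 82
Mean = 235 / 82 = 2.8659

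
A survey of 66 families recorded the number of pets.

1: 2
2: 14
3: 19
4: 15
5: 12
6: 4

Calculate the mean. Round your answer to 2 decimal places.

Values: 1, 2, 3, 4, 5, 6
Σfx = 2×1 + 14×2 + 19×3 + 15×4 + 12×5 + 4×6 = 231
n = Σf = 66
Mean = 231 / 66 = 3.5000

3.50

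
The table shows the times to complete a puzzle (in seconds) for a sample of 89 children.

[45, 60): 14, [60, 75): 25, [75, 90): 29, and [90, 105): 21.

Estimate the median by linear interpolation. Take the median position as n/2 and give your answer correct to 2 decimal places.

Cumulative frequencies: 14, 39, 68, 89
n = 89; position = n/2 = 44.5.
This falls in the class [75, 90): L = 75, F = 39, f = 29, h = 15.
Median ≈ 75 + ((44.5 − 39) / 29) × 15 = 77.8448

77.84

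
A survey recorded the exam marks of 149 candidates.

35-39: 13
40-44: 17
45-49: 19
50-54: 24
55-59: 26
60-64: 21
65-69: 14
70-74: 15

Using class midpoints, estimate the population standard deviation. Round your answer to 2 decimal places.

Midpoints: 37, 42, 47, 52, 57, 62, 67, 72
n = 149, Σfm = 8138, mean = 54.6174
Σfm² = 460456
Σf(m − x̄)² = Σfm² − (Σfm)²/n = 460456 − 8138²/149 = 15979.1946
Population variance = 15979.1946 / 149 = 107.2429
Standard deviation = √107.2429 = 10.3558

10.36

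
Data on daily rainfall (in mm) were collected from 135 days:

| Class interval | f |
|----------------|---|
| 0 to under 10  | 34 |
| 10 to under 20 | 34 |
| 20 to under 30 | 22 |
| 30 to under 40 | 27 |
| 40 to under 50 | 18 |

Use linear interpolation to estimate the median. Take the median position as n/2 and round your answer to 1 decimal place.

19.9

Cumulative frequencies: 34, 68, 90, 117, 135
n = 135; position = n/2 = 67.5.
This falls in the class 10 to under 20: L = 10, F = 34, f = 34, h = 10.
Median ≈ 10 + ((67.5 − 34) / 34) × 10 = 19.8529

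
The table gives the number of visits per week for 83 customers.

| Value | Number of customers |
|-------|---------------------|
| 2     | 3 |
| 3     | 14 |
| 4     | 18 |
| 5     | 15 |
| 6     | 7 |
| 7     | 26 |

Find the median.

5

Cumulative frequencies: 3, 17, 35, 50, 57, 83
n = 83, so the median is the value in position (n+1)/2 = 42.
Position 42 falls at value 5.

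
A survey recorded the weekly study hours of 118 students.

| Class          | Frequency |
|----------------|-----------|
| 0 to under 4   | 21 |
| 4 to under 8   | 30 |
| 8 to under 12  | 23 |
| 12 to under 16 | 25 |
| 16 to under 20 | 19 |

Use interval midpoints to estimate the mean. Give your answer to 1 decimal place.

9.7

Midpoints: 2, 6, 10, 14, 18
Σfm = 21×2 + 30×6 + 23×10 + 25×14 + 19×18 = 1144
n = Σf = 118
Mean = 1144 / 118 = 9.6949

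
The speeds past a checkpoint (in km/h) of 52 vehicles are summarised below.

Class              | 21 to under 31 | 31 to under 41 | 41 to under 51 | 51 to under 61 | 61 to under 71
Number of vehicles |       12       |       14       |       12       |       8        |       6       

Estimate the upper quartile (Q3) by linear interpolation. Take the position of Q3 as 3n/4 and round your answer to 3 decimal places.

Cumulative frequencies: 12, 26, 38, 46, 52
n = 52; position = 3n/4 = 39.
This falls in the class 51 to under 61: L = 51, F = 38, f = 8, h = 10.
Upper quartile ≈ 51 + ((39 − 38) / 8) × 10 = 52.2500

52.250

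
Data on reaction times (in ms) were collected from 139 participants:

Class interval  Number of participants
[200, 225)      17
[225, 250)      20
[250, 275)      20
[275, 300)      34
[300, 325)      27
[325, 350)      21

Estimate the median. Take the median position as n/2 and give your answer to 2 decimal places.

Cumulative frequencies: 17, 37, 57, 91, 118, 139
n = 139; position = n/2 = 69.5.
This falls in the class [275, 300): L = 275, F = 57, f = 34, h = 25.
Median ≈ 275 + ((69.5 − 57) / 34) × 25 = 284.1912

284.19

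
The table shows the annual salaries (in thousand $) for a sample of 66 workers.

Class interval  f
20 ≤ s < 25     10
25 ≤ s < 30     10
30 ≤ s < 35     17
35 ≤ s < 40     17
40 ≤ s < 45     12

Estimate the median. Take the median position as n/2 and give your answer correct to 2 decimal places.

33.82

Cumulative frequencies: 10, 20, 37, 54, 66
n = 66; position = n/2 = 33.
This falls in the class 30 ≤ s < 35: L = 30, F = 20, f = 17, h = 5.
Median ≈ 30 + ((33 − 20) / 17) × 5 = 33.8235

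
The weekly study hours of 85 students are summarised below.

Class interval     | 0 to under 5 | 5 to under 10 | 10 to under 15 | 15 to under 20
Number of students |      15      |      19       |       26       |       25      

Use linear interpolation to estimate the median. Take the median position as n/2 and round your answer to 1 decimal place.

Cumulative frequencies: 15, 34, 60, 85
n = 85; position = n/2 = 42.5.
This falls in the class 10 to under 15: L = 10, F = 34, f = 26, h = 5.
Median ≈ 10 + ((42.5 − 34) / 26) × 5 = 11.6346

11.6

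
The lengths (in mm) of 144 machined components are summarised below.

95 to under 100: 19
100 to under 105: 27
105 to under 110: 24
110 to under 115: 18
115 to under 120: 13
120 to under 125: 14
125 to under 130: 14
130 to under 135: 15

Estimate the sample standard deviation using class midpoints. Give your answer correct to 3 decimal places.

11.355

Midpoints: 97.5, 102.5, 107.5, 112.5, 117.5, 122.5, 127.5, 132.5
n = 144, Σfm = 16240, mean = 112.7778
Σfm² = 1849950
Σf(m − x̄)² = Σfm² − (Σfm)²/n = 1849950 − 16240²/144 = 18438.8889
Sample variance = 18438.8889 / 143 = 128.9433
Standard deviation = √128.9433 = 11.3553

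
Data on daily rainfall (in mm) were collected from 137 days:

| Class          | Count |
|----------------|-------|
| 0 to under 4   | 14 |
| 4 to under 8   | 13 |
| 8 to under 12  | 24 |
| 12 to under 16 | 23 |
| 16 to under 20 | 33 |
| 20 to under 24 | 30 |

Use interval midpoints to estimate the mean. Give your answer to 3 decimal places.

14.029

Midpoints: 2, 6, 10, 14, 18, 22
Σfm = 14×2 + 13×6 + 24×10 + 23×14 + 33×18 + 30×22 = 1922
n = Σf = 137
Mean = 1922 / 137 = 14.0292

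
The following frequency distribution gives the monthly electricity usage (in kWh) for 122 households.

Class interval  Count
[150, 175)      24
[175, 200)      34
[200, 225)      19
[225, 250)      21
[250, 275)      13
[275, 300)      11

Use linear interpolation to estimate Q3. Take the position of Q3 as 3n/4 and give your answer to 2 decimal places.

242.26

Cumulative frequencies: 24, 58, 77, 98, 111, 122
n = 122; position = 3n/4 = 91.5.
This falls in the class [225, 250): L = 225, F = 77, f = 21, h = 25.
Upper quartile ≈ 225 + ((91.5 − 77) / 21) × 25 = 242.2619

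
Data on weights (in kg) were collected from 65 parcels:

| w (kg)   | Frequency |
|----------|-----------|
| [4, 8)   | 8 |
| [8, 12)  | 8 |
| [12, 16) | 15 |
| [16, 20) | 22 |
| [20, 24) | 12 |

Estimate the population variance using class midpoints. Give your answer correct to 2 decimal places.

25.24

Midpoints: 6, 10, 14, 18, 22
n = 65, Σfm = 998, mean = 15.3538
Σfm² = 16964
Σf(m − x̄)² = Σfm² − (Σfm)²/n = 16964 − 998²/65 = 1640.8615
Population variance = 1640.8615 / 65 = 25.2440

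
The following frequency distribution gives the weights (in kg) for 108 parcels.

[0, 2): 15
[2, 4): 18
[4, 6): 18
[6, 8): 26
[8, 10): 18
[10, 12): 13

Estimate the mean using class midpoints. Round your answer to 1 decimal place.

6.0

Midpoints: 1, 3, 5, 7, 9, 11
Σfm = 15×1 + 18×3 + 18×5 + 26×7 + 18×9 + 13×11 = 646
n = Σf = 108
Mean = 646 / 108 = 5.9815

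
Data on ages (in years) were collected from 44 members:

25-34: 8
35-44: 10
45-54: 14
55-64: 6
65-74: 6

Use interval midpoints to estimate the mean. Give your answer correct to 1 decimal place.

47.7

Midpoints: 29.5, 39.5, 49.5, 59.5, 69.5
Σfm = 8×29.5 + 10×39.5 + 14×49.5 + 6×59.5 + 6×69.5 = 2098
n = Σf = 44
Mean = 2098 / 44 = 47.6818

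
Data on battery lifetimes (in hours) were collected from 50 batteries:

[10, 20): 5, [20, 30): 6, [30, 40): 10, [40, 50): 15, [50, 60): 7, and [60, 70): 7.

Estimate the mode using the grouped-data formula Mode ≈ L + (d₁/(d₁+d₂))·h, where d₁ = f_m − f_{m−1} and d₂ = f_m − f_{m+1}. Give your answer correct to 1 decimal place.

43.8

Modal class: [40, 50) (highest frequency 15).
d₁ = 15 − 10 = 5, d₂ = 15 − 7 = 8
Mode ≈ 40 + (5/(5+8)) × 10 = 40 + 3.8462 = 43.8462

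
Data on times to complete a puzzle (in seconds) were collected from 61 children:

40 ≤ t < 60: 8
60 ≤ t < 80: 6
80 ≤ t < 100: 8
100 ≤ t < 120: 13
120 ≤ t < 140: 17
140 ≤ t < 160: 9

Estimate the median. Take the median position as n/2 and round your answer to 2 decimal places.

113.08

Cumulative frequencies: 8, 14, 22, 35, 52, 61
n = 61; position = n/2 = 30.5.
This falls in the class 100 ≤ t < 120: L = 100, F = 22, f = 13, h = 20.
Median ≈ 100 + ((30.5 − 22) / 13) × 20 = 113.0769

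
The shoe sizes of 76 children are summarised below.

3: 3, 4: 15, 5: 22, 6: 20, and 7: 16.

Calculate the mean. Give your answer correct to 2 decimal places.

5.41

Values: 3, 4, 5, 6, 7
Σfx = 3×3 + 15×4 + 22×5 + 20×6 + 16×7 = 411
n = Σf = 76
Mean = 411 / 76 = 5.4079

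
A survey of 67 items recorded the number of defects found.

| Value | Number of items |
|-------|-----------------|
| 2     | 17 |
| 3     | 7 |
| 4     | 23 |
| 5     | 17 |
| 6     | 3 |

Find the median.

Cumulative frequencies: 17, 24, 47, 64, 67
n = 67, so the median is the value in position (n+1)/2 = 34.
Position 34 falls at value 4.

4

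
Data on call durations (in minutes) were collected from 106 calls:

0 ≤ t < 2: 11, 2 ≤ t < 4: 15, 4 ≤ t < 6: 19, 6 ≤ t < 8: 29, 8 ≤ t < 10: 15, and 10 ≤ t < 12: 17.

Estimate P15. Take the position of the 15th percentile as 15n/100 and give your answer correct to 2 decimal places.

Cumulative frequencies: 11, 26, 45, 74, 89, 106
n = 106; position = 15n/100 = 15.9.
This falls in the class 2 ≤ t < 4: L = 2, F = 11, f = 15, h = 2.
15th percentile ≈ 2 + ((15.9 − 11) / 15) × 2 = 2.6533

2.65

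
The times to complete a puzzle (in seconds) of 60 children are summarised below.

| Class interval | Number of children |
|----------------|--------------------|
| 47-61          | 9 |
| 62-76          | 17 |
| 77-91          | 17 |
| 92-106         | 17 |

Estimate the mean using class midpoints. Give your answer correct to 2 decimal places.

79.50

Midpoints: 54, 69, 84, 99
Σfm = 9×54 + 17×69 + 17×84 + 17×99 = 4770
n = Σf = 60
Mean = 4770 / 60 = 79.5000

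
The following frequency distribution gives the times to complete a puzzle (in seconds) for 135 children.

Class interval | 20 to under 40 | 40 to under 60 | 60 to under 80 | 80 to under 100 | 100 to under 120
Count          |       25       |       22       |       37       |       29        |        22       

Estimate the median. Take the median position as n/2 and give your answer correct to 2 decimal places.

71.08

Cumulative frequencies: 25, 47, 84, 113, 135
n = 135; position = n/2 = 67.5.
This falls in the class 60 to under 80: L = 60, F = 47, f = 37, h = 20.
Median ≈ 60 + ((67.5 − 47) / 37) × 20 = 71.0811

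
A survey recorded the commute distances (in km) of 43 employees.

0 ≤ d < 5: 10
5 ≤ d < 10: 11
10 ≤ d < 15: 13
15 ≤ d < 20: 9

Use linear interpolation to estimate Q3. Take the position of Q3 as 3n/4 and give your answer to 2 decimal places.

14.33

Cumulative frequencies: 10, 21, 34, 43
n = 43; position = 3n/4 = 32.25.
This falls in the class 10 ≤ d < 15: L = 10, F = 21, f = 13, h = 5.
Upper quartile ≈ 10 + ((32.25 − 21) / 13) × 5 = 14.3269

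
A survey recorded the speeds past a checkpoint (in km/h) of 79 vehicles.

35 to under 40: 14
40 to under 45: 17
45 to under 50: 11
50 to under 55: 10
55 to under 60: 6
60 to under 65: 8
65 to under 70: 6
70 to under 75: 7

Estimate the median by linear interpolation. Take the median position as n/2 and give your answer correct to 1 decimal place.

Cumulative frequencies: 14, 31, 42, 52, 58, 66, 72, 79
n = 79; position = n/2 = 39.5.
This falls in the class 45 to under 50: L = 45, F = 31, f = 11, h = 5.
Median ≈ 45 + ((39.5 − 31) / 11) × 5 = 48.8636

48.9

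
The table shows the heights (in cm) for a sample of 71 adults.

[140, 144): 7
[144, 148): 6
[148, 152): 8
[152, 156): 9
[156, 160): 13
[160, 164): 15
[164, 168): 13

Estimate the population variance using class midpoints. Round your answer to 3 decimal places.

Midpoints: 142, 146, 150, 154, 158, 162, 166
n = 71, Σfm = 11098, mean = 156.3099
Σfm² = 1738908
Σf(m − x̄)² = Σfm² − (Σfm)²/n = 1738908 − 11098²/71 = 4181.1831
Population variance = 4181.1831 / 71 = 58.8899

58.890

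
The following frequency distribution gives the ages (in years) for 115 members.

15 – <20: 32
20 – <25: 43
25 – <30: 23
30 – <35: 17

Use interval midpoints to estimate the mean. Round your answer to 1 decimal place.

23.6

Midpoints: 17.5, 22.5, 27.5, 32.5
Σfm = 32×17.5 + 43×22.5 + 23×27.5 + 17×32.5 = 2712.5
n = Σf = 115
Mean = 2712.5 / 115 = 23.5870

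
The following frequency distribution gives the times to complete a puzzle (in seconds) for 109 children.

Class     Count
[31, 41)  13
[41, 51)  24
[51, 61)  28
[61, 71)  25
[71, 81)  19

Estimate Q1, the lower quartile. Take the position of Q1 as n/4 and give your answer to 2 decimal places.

46.94

Cumulative frequencies: 13, 37, 65, 90, 109
n = 109; position = n/4 = 27.25.
This falls in the class [41, 51): L = 41, F = 13, f = 24, h = 10.
Lower quartile ≈ 41 + ((27.25 − 13) / 24) × 10 = 46.9375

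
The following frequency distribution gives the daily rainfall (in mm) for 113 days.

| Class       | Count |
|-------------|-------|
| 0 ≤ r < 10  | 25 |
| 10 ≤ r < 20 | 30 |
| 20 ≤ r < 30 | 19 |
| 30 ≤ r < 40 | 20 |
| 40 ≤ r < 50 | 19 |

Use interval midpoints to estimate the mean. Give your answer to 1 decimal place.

23.1

Midpoints: 5, 15, 25, 35, 45
Σfm = 25×5 + 30×15 + 19×25 + 20×35 + 19×45 = 2605
n = Σf = 113
Mean = 2605 / 113 = 23.0531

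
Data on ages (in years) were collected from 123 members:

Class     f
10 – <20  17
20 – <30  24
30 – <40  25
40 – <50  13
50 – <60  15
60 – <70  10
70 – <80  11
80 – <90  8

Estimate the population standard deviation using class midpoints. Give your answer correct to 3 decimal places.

21.171

Midpoints: 15, 25, 35, 45, 55, 65, 75, 85
n = 123, Σfm = 5295, mean = 43.0488
Σfm² = 283075
Σf(m − x̄)² = Σfm² − (Σfm)²/n = 283075 − 5295²/123 = 55131.7073
Population variance = 55131.7073 / 123 = 448.2253
Standard deviation = √448.2253 = 21.1713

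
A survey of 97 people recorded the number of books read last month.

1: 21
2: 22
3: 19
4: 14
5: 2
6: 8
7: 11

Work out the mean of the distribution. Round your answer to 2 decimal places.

Values: 1, 2, 3, 4, 5, 6, 7
Σfx = 21×1 + 22×2 + 19×3 + 14×4 + 2×5 + 8×6 + 11×7 = 313
n = Σf = 97
Mean = 313 / 97 = 3.2268

3.23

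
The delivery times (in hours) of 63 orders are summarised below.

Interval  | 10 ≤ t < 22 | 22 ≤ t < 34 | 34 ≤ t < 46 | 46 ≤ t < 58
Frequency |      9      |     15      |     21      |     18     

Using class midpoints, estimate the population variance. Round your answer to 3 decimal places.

Midpoints: 16, 28, 40, 52
n = 63, Σfm = 2340, mean = 37.1429
Σfm² = 96336
Σf(m − x̄)² = Σfm² − (Σfm)²/n = 96336 − 2340²/63 = 9421.7143
Population variance = 9421.7143 / 63 = 149.5510

149.551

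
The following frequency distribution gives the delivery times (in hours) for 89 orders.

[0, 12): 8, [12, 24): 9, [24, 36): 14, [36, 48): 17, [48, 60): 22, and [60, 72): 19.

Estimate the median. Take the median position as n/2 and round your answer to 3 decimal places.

Cumulative frequencies: 8, 17, 31, 48, 70, 89
n = 89; position = n/2 = 44.5.
This falls in the class [36, 48): L = 36, F = 31, f = 17, h = 12.
Median ≈ 36 + ((44.5 − 31) / 17) × 12 = 45.5294

45.529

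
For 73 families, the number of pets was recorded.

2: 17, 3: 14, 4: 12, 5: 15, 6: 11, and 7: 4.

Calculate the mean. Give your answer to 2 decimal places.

Values: 2, 3, 4, 5, 6, 7
Σfx = 17×2 + 14×3 + 12×4 + 15×5 + 11×6 + 4×7 = 293
n = Σf = 73
Mean = 293 / 73 = 4.0137

4.01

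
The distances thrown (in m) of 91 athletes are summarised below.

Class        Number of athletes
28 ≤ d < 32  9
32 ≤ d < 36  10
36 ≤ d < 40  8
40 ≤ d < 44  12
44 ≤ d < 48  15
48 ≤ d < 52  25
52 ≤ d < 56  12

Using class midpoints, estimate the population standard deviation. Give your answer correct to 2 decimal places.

7.60

Midpoints: 30, 34, 38, 42, 46, 50, 54
n = 91, Σfm = 4006, mean = 44.0220
Σfm² = 181612
Σf(m − x̄)² = Σfm² − (Σfm)²/n = 181612 − 4006²/91 = 5259.9560
Population variance = 5259.9560 / 91 = 57.8017
Standard deviation = √57.8017 = 7.6027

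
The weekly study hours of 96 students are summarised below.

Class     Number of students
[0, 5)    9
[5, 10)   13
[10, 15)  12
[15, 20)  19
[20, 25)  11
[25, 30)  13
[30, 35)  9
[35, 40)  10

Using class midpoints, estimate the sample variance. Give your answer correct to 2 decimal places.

113.99

Midpoints: 2.5, 7.5, 12.5, 17.5, 22.5, 27.5, 32.5, 37.5
n = 96, Σfm = 1875, mean = 19.5312
Σfm² = 47450
Σf(m − x̄)² = Σfm² − (Σfm)²/n = 47450 − 1875²/96 = 10828.9062
Sample variance = 10828.9062 / 95 = 113.9885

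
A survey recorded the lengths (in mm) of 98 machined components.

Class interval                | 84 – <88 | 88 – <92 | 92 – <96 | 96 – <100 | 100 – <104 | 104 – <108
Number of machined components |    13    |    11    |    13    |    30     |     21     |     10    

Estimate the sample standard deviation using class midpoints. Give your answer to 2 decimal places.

Midpoints: 86, 90, 94, 98, 102, 106
n = 98, Σfm = 9472, mean = 96.6531
Σfm² = 919080
Σf(m − x̄)² = Σfm² − (Σfm)²/n = 919080 − 9472²/98 = 3582.2041
Sample variance = 3582.2041 / 97 = 36.9299
Standard deviation = √36.9299 = 6.0770

6.08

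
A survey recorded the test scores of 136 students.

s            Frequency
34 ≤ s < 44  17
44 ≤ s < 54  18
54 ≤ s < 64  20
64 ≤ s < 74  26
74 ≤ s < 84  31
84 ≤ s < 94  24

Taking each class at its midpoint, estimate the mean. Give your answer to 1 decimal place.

Midpoints: 39, 49, 59, 69, 79, 89
Σfm = 17×39 + 18×49 + 20×59 + 26×69 + 31×79 + 24×89 = 9104
n = Σf = 136
Mean = 9104 / 136 = 66.9412

66.9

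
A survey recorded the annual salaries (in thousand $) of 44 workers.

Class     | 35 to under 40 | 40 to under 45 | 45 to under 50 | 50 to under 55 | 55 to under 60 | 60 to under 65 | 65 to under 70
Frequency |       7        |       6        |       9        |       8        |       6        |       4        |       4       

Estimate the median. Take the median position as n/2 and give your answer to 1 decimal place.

50.0

Cumulative frequencies: 7, 13, 22, 30, 36, 40, 44
n = 44; position = n/2 = 22.
This falls in the class 45 to under 50: L = 45, F = 13, f = 9, h = 5.
Median ≈ 45 + ((22 − 13) / 9) × 5 = 50.0000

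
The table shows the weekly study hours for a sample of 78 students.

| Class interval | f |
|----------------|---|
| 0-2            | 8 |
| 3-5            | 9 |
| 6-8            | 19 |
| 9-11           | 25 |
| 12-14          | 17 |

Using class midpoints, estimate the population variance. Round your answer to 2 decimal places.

13.75

Midpoints: 1, 4, 7, 10, 13
n = 78, Σfm = 648, mean = 8.3077
Σfm² = 6456
Σf(m − x̄)² = Σfm² − (Σfm)²/n = 6456 − 648²/78 = 1072.6154
Population variance = 1072.6154 / 78 = 13.7515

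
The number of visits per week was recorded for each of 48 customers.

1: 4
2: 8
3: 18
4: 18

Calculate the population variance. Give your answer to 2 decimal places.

0.87

Values: 1, 2, 3, 4
n = 48, Σfx = 146, mean = 3.0417
Σfx² = 486
Σf(x − x̄)² = Σfx² − (Σfx)²/n = 486 − 146²/48 = 41.9167
Population variance = 41.9167 / 48 = 0.8733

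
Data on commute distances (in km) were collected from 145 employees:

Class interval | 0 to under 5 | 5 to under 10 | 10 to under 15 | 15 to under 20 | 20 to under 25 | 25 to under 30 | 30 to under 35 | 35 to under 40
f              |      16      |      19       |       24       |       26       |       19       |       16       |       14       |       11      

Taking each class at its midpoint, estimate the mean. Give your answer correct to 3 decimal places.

Midpoints: 2.5, 7.5, 12.5, 17.5, 22.5, 27.5, 32.5, 37.5
Σfm = 16×2.5 + 19×7.5 + 24×12.5 + 26×17.5 + 19×22.5 + 16×27.5 + 14×32.5 + 11×37.5 = 2672.5
n = Σf = 145
Mean = 2672.5 / 145 = 18.4310

18.431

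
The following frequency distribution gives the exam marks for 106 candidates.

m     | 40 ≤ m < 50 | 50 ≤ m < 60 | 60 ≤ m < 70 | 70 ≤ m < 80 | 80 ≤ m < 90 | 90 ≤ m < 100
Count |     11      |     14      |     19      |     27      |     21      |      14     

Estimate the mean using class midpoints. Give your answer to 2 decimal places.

Midpoints: 45, 55, 65, 75, 85, 95
Σfm = 11×45 + 14×55 + 19×65 + 27×75 + 21×85 + 14×95 = 7640
n = Σf = 106
Mean = 7640 / 106 = 72.0755

72.08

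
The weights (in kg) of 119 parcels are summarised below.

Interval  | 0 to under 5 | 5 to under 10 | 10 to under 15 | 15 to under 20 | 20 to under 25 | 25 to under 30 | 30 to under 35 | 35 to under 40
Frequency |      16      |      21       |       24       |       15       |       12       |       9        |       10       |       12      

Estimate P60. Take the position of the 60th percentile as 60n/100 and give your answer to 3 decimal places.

18.467

Cumulative frequencies: 16, 37, 61, 76, 88, 97, 107, 119
n = 119; position = 60n/100 = 71.4.
This falls in the class 15 to under 20: L = 15, F = 61, f = 15, h = 5.
60th percentile ≈ 15 + ((71.4 − 61) / 15) × 5 = 18.4667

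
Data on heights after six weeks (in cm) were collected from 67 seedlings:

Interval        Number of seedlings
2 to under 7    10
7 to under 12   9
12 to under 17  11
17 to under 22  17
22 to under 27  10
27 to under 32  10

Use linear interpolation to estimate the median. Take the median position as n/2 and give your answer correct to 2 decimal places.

18.03

Cumulative frequencies: 10, 19, 30, 47, 57, 67
n = 67; position = n/2 = 33.5.
This falls in the class 17 to under 22: L = 17, F = 30, f = 17, h = 5.
Median ≈ 17 + ((33.5 − 30) / 17) × 5 = 18.0294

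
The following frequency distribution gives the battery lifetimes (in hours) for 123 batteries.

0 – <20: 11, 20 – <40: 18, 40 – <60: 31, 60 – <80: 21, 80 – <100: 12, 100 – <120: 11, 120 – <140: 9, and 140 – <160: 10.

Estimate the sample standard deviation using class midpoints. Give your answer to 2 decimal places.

40.45

Midpoints: 10, 30, 50, 70, 90, 110, 130, 150
n = 123, Σfm = 8630, mean = 70.1626
Σfm² = 805100
Σf(m − x̄)² = Σfm² − (Σfm)²/n = 805100 − 8630²/123 = 199596.7480
Sample variance = 199596.7480 / 122 = 1636.0389
Standard deviation = √1636.0389 = 40.4480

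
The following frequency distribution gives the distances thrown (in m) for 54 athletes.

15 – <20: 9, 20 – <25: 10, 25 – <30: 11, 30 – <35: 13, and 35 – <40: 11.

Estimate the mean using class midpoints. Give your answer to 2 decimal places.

28.15

Midpoints: 17.5, 22.5, 27.5, 32.5, 37.5
Σfm = 9×17.5 + 10×22.5 + 11×27.5 + 13×32.5 + 11×37.5 = 1520
n = Σf = 54
Mean = 1520 / 54 = 28.1481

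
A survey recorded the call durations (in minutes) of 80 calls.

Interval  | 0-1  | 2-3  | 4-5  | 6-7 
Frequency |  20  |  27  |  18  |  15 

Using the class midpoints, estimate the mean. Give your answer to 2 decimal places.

Midpoints: 0.5, 2.5, 4.5, 6.5
Σfm = 20×0.5 + 27×2.5 + 18×4.5 + 15×6.5 = 256
n = Σf = 80
Mean = 256 / 80 = 3.2000

3.20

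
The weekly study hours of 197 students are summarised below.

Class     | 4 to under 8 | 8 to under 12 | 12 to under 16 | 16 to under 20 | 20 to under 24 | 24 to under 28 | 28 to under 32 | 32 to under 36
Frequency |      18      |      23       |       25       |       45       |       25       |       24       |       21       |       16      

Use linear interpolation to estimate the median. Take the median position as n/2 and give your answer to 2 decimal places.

18.89

Cumulative frequencies: 18, 41, 66, 111, 136, 160, 181, 197
n = 197; position = n/2 = 98.5.
This falls in the class 16 to under 20: L = 16, F = 66, f = 45, h = 4.
Median ≈ 16 + ((98.5 − 66) / 45) × 4 = 18.8889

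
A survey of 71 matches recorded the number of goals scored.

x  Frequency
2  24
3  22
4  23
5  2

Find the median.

Cumulative frequencies: 24, 46, 69, 71
n = 71, so the median is the value in position (n+1)/2 = 36.
Position 36 falls at value 3.

3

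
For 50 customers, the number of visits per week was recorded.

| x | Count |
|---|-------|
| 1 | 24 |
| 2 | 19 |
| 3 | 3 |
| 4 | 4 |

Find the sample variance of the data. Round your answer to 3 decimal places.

Values: 1, 2, 3, 4
n = 50, Σfx = 87, mean = 1.7400
Σfx² = 191
Σf(x − x̄)² = Σfx² − (Σfx)²/n = 191 − 87²/50 = 39.6200
Sample variance = 39.6200 / 49 = 0.8086

0.809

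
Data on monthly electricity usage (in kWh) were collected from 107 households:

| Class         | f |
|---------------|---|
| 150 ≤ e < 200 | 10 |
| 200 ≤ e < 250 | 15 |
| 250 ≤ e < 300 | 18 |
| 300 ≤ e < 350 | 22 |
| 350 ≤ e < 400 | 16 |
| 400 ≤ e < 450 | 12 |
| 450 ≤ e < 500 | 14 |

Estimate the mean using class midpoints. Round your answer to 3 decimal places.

Midpoints: 175, 225, 275, 325, 375, 425, 475
Σfm = 10×175 + 15×225 + 18×275 + 22×325 + 16×375 + 12×425 + 14×475 = 34975
n = Σf = 107
Mean = 34975 / 107 = 326.8692

326.869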